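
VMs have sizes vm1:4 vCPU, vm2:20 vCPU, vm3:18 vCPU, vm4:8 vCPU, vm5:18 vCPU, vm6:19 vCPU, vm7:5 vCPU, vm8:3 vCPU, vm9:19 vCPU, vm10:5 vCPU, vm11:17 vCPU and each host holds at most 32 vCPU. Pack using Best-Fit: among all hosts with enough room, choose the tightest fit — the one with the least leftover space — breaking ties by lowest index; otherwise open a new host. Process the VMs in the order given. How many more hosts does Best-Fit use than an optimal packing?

Best-Fit: [4,20,8] [18] [18] [19,5,3,5] [19] [17] → 6 hosts.
6 VMs exceed 16 vCPU (half the capacity), and no two of those can share a host, so at least 6 hosts are needed.
So 6 is already optimal.

0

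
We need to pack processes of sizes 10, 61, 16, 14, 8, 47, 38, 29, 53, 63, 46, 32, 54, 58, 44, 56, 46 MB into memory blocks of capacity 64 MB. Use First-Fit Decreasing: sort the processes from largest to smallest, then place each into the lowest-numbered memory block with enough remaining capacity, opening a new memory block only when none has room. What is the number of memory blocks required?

12

Sorted descending: 63, 61, 58, 56, 54, 53, 47, 46, 46, 44, 38, 32, 29, 16, 14, 10, 8.
63 MB → memory block 1 (remaining 1 MB)
61 MB → memory block 2 (remaining 3 MB)
58 MB → memory block 3 (remaining 6 MB)
56 MB → memory block 4 (remaining 8 MB)
54 MB → memory block 5 (remaining 10 MB)
53 MB → memory block 6 (remaining 11 MB)
47 MB → memory block 7 (remaining 17 MB)
46 MB → memory block 8 (remaining 18 MB)
46 MB → memory block 9 (remaining 18 MB)
44 MB → memory block 10 (remaining 20 MB)
38 MB → memory block 11 (remaining 26 MB)
32 MB → memory block 12 (remaining 32 MB)
29 MB → memory block 12 (remaining 3 MB)
16 MB → memory block 7 (remaining 1 MB)
14 MB → memory block 8 (remaining 4 MB)
10 MB → memory block 5 (remaining 0 MB)
8 MB → memory block 4 (remaining 0 MB)
Final memory blocks: [63] [61] [58] [56,8] [54,10] [53] [47,16] [46,14] [46] [44] [38] [32,29].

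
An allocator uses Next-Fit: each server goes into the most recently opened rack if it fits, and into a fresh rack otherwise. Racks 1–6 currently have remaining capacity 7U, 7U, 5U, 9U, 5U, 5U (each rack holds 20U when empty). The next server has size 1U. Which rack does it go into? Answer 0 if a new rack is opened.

6

Next-Fit only looks at rack 6, which has 5U free.
1U fits there.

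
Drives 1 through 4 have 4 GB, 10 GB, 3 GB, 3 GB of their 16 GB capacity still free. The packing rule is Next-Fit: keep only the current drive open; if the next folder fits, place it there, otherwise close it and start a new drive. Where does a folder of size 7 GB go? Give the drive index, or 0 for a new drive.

0

Next-Fit only looks at drive 4, which has 3 GB free.
7 GB does not fit, so a new drive is opened.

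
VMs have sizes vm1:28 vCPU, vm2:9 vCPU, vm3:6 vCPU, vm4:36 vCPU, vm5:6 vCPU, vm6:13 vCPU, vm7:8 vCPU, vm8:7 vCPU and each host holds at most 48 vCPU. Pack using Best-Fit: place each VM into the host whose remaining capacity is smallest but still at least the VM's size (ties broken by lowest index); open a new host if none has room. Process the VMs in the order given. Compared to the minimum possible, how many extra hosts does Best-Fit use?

Best-Fit: [28,9,6] [36,6] [13,8,7] → 3 hosts.
Total size 113 vCPU; any packing needs at least ⌈113/48⌉ = 3 hosts.
So 3 is already optimal.

0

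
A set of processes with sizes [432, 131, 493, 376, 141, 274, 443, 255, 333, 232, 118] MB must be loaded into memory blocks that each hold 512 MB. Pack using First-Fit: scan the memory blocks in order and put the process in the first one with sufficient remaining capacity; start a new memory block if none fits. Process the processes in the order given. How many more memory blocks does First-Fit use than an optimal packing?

0

First-Fit: [432] [131,376] [493] [141,274] [443] [255,232] [333,118] → 7 memory blocks.
Total size 3228 MB; any packing needs at least ⌈3228/512⌉ = 7 memory blocks.
So 7 is already optimal.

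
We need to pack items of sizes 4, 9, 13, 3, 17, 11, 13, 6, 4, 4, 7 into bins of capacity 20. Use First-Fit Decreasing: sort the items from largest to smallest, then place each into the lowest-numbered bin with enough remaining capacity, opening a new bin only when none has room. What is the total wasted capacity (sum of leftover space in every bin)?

Sorted descending: 17, 13, 13, 11, 9, 7, 6, 4, 4, 4, 3.
Put 17 in bin 1; 3 remain.
Put 13 in bin 2; 7 remain.
Put 13 in bin 3; 7 remain.
Put 11 in bin 4; 9 remain.
Put 9 in bin 4; 0 remain.
Put 7 in bin 2; 0 remain.
Put 6 in bin 3; 1 remain.
Put 4 in bin 5; 16 remain.
Put 4 in bin 5; 12 remain.
Put 4 in bin 5; 8 remain.
Put 3 in bin 1; 0 remain.
5 bins × 20 = 100; used 91; unused 9.

9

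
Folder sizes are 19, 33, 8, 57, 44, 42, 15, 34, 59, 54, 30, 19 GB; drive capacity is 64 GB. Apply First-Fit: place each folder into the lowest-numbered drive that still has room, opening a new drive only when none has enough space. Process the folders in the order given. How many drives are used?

drive 1: place 19 GB, 45 GB left
drive 1: place 33 GB, 12 GB left
drive 1: place 8 GB, 4 GB left
drive 2: place 57 GB, 7 GB left
drive 3: place 44 GB, 20 GB left
drive 4: place 42 GB, 22 GB left
drive 3: place 15 GB, 5 GB left
drive 5: place 34 GB, 30 GB left
drive 6: place 59 GB, 5 GB left
drive 7: place 54 GB, 10 GB left
drive 5: place 30 GB, 0 GB left
drive 4: place 19 GB, 3 GB left

7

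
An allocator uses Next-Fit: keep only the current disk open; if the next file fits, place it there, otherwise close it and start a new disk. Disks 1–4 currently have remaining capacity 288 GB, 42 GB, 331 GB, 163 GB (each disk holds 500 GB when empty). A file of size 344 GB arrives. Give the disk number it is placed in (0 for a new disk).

0

Next-Fit only looks at disk 4, which has 163 GB free.
344 GB does not fit, so a new disk is opened.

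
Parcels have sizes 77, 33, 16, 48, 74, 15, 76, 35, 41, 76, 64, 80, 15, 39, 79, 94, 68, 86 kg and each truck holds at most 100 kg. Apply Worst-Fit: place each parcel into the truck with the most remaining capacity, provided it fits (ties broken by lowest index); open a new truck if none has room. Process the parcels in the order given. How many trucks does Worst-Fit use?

truck 1: place 77 kg, 23 kg left
truck 2: place 33 kg, 67 kg left
truck 2: place 16 kg, 51 kg left
truck 2: place 48 kg, 3 kg left
truck 3: place 74 kg, 26 kg left
truck 3: place 15 kg, 11 kg left
truck 4: place 76 kg, 24 kg left
truck 5: place 35 kg, 65 kg left
truck 5: place 41 kg, 24 kg left
truck 6: place 76 kg, 24 kg left
truck 7: place 64 kg, 36 kg left
truck 8: place 80 kg, 20 kg left
truck 7: place 15 kg, 21 kg left
truck 9: place 39 kg, 61 kg left
truck 10: place 79 kg, 21 kg left
truck 11: place 94 kg, 6 kg left
truck 12: place 68 kg, 32 kg left
truck 13: place 86 kg, 14 kg left
Final trucks: [77] [33,16,48] [74,15] [76] [35,41] [76] [64,15] [80] [39] [79] [94] [68] [86].

13 trucks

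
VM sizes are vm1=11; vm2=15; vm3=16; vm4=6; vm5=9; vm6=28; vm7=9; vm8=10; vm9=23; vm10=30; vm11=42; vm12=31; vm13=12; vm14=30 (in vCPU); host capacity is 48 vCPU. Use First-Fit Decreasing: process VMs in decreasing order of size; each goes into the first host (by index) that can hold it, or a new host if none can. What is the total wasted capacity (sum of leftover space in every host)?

Sorted descending: 42, 31, 30, 30, 28, 23, 16, 15, 12, 11, 10, 9, 9, 6.
Put 42 vCPU in host 1; 6 vCPU remain.
Put 31 vCPU in host 2; 17 vCPU remain.
Put 30 vCPU in host 3; 18 vCPU remain.
Put 30 vCPU in host 4; 18 vCPU remain.
Put 28 vCPU in host 5; 20 vCPU remain.
Put 23 vCPU in host 6; 25 vCPU remain.
Put 16 vCPU in host 2; 1 vCPU remain.
Put 15 vCPU in host 3; 3 vCPU remain.
Put 12 vCPU in host 4; 6 vCPU remain.
Put 11 vCPU in host 5; 9 vCPU remain.
Put 10 vCPU in host 6; 15 vCPU remain.
Put 9 vCPU in host 5; 0 vCPU remain.
Put 9 vCPU in host 6; 6 vCPU remain.
Put 6 vCPU in host 1; 0 vCPU remain.
6 hosts × 48 vCPU = 288 vCPU; used 272 vCPU; unused 16 vCPU.

16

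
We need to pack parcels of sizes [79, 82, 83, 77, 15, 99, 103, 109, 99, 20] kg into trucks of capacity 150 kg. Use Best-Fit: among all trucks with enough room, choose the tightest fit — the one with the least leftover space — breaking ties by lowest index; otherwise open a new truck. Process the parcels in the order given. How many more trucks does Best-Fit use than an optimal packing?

Best-Fit: [79] [82] [83,15] [77] [99] [103] [109,20] [99] → 8 trucks.
8 parcels exceed 75 kg (half the capacity), and no two of those can share a truck, so at least 8 trucks are needed.
So 8 is already optimal.

0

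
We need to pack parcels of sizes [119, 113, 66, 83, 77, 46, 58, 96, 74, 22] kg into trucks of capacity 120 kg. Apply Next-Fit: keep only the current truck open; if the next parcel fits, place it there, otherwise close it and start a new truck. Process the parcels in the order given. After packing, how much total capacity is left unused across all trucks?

206

Put 119 kg in truck 1; 1 kg remain.
Put 113 kg in truck 2; 7 kg remain.
Put 66 kg in truck 3; 54 kg remain.
Put 83 kg in truck 4; 37 kg remain.
Put 77 kg in truck 5; 43 kg remain.
Put 46 kg in truck 6; 74 kg remain.
Put 58 kg in truck 6; 16 kg remain.
Put 96 kg in truck 7; 24 kg remain.
Put 74 kg in truck 8; 46 kg remain.
Put 22 kg in truck 8; 24 kg remain.
8 trucks × 120 kg = 960 kg; used 754 kg; unused 206 kg.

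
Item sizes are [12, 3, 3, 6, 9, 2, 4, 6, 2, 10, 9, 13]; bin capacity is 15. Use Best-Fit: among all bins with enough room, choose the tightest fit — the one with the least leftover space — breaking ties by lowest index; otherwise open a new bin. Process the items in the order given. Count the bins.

12 → bin 1 (remaining 3)
3 → bin 1 (remaining 0)
3 → bin 2 (remaining 12)
6 → bin 2 (remaining 6)
9 → bin 3 (remaining 6)
2 → bin 2 (remaining 4)
4 → bin 2 (remaining 0)
6 → bin 3 (remaining 0)
2 → bin 4 (remaining 13)
10 → bin 4 (remaining 3)
9 → bin 5 (remaining 6)
13 → bin 6 (remaining 2)

6 bins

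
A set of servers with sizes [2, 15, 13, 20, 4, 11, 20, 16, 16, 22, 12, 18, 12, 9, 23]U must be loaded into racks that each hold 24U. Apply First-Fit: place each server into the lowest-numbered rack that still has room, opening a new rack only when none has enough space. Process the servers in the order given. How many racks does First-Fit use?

Put 2U in rack 1; 22U remain.
Put 15U in rack 1; 7U remain.
Put 13U in rack 2; 11U remain.
Put 20U in rack 3; 4U remain.
Put 4U in rack 1; 3U remain.
Put 11U in rack 2; 0U remain.
Put 20U in rack 4; 4U remain.
Put 16U in rack 5; 8U remain.
Put 16U in rack 6; 8U remain.
Put 22U in rack 7; 2U remain.
Put 12U in rack 8; 12U remain.
Put 18U in rack 9; 6U remain.
Put 12U in rack 8; 0U remain.
Put 9U in rack 10; 15U remain.
Put 23U in rack 11; 1U remain.
Final racks: [2,15,4] [13,11] [20] [20] [16] [16] [22] [12,12] [18] [9] [23].

11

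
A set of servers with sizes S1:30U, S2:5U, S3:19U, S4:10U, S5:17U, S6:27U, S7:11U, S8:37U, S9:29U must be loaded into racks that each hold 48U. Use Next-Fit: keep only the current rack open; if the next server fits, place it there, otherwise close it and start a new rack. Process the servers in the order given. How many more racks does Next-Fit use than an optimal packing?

Next-Fit: [30,5] [19,10,17] [27,11] [37] [29] → 5 racks.
Total size 185U; any packing needs at least ⌈185/48⌉ = 4 racks.
An optimal packing achieves that bound: [37,11] [30,17] [29,19] [27,10,5] → 4 racks.
Excess: 5 − 4 = 1.

1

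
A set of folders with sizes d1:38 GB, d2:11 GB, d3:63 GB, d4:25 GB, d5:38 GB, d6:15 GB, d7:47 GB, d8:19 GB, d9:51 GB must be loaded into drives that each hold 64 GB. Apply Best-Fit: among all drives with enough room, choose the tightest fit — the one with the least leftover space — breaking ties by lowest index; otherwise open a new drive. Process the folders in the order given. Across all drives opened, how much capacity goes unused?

77

Put d1 (38 GB) in drive 1; 26 GB remain.
Put d2 (11 GB) in drive 1; 15 GB remain.
Put d3 (63 GB) in drive 2; 1 GB remain.
Put d4 (25 GB) in drive 3; 39 GB remain.
Put d5 (38 GB) in drive 3; 1 GB remain.
Put d6 (15 GB) in drive 1; 0 GB remain.
Put d7 (47 GB) in drive 4; 17 GB remain.
Put d8 (19 GB) in drive 5; 45 GB remain.
Put d9 (51 GB) in drive 6; 13 GB remain.
6 drives × 64 GB = 384 GB; used 307 GB; unused 77 GB.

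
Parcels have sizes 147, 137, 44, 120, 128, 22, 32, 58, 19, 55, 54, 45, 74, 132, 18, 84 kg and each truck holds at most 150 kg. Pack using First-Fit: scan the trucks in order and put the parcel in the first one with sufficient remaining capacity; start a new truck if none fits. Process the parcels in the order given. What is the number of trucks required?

147 kg → truck 1 (remaining 3 kg)
137 kg → truck 2 (remaining 13 kg)
44 kg → truck 3 (remaining 106 kg)
120 kg → truck 4 (remaining 30 kg)
128 kg → truck 5 (remaining 22 kg)
22 kg → truck 3 (remaining 84 kg)
32 kg → truck 3 (remaining 52 kg)
58 kg → truck 6 (remaining 92 kg)
19 kg → truck 3 (remaining 33 kg)
55 kg → truck 6 (remaining 37 kg)
54 kg → truck 7 (remaining 96 kg)
45 kg → truck 7 (remaining 51 kg)
74 kg → truck 8 (remaining 76 kg)
132 kg → truck 9 (remaining 18 kg)
18 kg → truck 3 (remaining 15 kg)
84 kg → truck 10 (remaining 66 kg)

10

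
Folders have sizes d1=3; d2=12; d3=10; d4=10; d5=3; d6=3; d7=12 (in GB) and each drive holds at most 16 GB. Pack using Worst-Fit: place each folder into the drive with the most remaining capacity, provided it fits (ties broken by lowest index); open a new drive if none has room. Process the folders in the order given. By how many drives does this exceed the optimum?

Worst-Fit: [3,12] [10,3] [10,3] [12] → 4 drives.
Total size 53 GB; any packing needs at least ⌈53/16⌉ = 4 drives.
So 4 is already optimal.

0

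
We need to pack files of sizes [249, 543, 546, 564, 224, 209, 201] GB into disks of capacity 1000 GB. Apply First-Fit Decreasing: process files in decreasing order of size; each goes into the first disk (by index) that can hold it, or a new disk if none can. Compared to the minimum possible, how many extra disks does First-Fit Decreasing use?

First-Fit Decreasing: [564,249] [546,224,209] [543,201] → 3 disks.
Total size 2536 GB; any packing needs at least ⌈2536/1000⌉ = 3 disks.
So 3 is already optimal.

0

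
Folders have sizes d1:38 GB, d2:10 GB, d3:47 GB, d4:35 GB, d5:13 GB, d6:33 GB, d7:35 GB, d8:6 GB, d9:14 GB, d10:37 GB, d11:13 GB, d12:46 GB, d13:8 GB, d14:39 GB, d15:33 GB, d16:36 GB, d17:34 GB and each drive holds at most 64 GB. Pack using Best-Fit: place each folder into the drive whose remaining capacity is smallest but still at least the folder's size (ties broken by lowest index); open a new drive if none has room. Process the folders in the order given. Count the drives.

drive 1: place d1 (38 GB), 26 GB left
drive 1: place d2 (10 GB), 16 GB left
drive 2: place d3 (47 GB), 17 GB left
drive 3: place d4 (35 GB), 29 GB left
drive 1: place d5 (13 GB), 3 GB left
drive 4: place d6 (33 GB), 31 GB left
drive 5: place d7 (35 GB), 29 GB left
drive 2: place d8 (6 GB), 11 GB left
drive 3: place d9 (14 GB), 15 GB left
drive 6: place d10 (37 GB), 27 GB left
drive 3: place d11 (13 GB), 2 GB left
drive 7: place d12 (46 GB), 18 GB left
drive 2: place d13 (8 GB), 3 GB left
drive 8: place d14 (39 GB), 25 GB left
drive 9: place d15 (33 GB), 31 GB left
drive 10: place d16 (36 GB), 28 GB left
drive 11: place d17 (34 GB), 30 GB left

11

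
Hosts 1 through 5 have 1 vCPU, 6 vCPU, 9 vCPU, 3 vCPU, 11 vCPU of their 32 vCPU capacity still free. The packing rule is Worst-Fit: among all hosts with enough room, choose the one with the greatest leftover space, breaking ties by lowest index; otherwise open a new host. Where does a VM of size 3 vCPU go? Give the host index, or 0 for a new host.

Hosts with room: host 2 (6 vCPU), host 3 (9 vCPU), host 4 (3 vCPU), host 5 (11 vCPU).
Most room is host 5 with 11 vCPU free.

5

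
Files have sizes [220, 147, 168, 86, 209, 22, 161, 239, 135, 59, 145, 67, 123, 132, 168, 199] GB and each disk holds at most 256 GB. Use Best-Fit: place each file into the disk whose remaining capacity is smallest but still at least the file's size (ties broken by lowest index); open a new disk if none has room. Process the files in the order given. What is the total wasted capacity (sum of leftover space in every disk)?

536

Put 220 GB in disk 1; 36 GB remain.
Put 147 GB in disk 2; 109 GB remain.
Put 168 GB in disk 3; 88 GB remain.
Put 86 GB in disk 3; 2 GB remain.
Put 209 GB in disk 4; 47 GB remain.
Put 22 GB in disk 1; 14 GB remain.
Put 161 GB in disk 5; 95 GB remain.
Put 239 GB in disk 6; 17 GB remain.
Put 135 GB in disk 7; 121 GB remain.
Put 59 GB in disk 5; 36 GB remain.
Put 145 GB in disk 8; 111 GB remain.
Put 67 GB in disk 2; 42 GB remain.
Put 123 GB in disk 9; 133 GB remain.
Put 132 GB in disk 9; 1 GB remain.
Put 168 GB in disk 10; 88 GB remain.
Put 199 GB in disk 11; 57 GB remain.
11 disks × 256 GB = 2816 GB; used 2280 GB; unused 536 GB.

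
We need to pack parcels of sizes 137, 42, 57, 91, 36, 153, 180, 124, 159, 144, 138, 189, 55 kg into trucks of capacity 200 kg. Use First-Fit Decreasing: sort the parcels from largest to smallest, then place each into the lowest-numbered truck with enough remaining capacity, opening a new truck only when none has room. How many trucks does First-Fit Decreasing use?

9 trucks

Sorted descending: 189, 180, 159, 153, 144, 138, 137, 124, 91, 57, 55, 42, 36.
Put 189 kg in truck 1; 11 kg remain.
Put 180 kg in truck 2; 20 kg remain.
Put 159 kg in truck 3; 41 kg remain.
Put 153 kg in truck 4; 47 kg remain.
Put 144 kg in truck 5; 56 kg remain.
Put 138 kg in truck 6; 62 kg remain.
Put 137 kg in truck 7; 63 kg remain.
Put 124 kg in truck 8; 76 kg remain.
Put 91 kg in truck 9; 109 kg remain.
Put 57 kg in truck 6; 5 kg remain.
Put 55 kg in truck 5; 1 kg remain.
Put 42 kg in truck 4; 5 kg remain.
Put 36 kg in truck 3; 5 kg remain.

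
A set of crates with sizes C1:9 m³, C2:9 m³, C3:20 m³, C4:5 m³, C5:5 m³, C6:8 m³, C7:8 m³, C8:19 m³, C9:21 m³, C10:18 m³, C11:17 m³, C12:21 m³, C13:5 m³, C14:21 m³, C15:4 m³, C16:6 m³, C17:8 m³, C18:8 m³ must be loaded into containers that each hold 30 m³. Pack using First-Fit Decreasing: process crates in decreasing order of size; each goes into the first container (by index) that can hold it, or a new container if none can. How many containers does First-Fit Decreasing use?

8 containers

Sorted descending: 21, 21, 21, 20, 19, 18, 17, 9, 9, 8, 8, 8, 8, 6, 5, 5, 5, 4.
21 m³ → container 1 (remaining 9 m³)
21 m³ → container 2 (remaining 9 m³)
21 m³ → container 3 (remaining 9 m³)
20 m³ → container 4 (remaining 10 m³)
19 m³ → container 5 (remaining 11 m³)
18 m³ → container 6 (remaining 12 m³)
17 m³ → container 7 (remaining 13 m³)
9 m³ → container 1 (remaining 0 m³)
9 m³ → container 2 (remaining 0 m³)
8 m³ → container 3 (remaining 1 m³)
8 m³ → container 4 (remaining 2 m³)
8 m³ → container 5 (remaining 3 m³)
8 m³ → container 6 (remaining 4 m³)
6 m³ → container 7 (remaining 7 m³)
5 m³ → container 7 (remaining 2 m³)
5 m³ → container 8 (remaining 25 m³)
5 m³ → container 8 (remaining 20 m³)
4 m³ → container 6 (remaining 0 m³)
Final containers: [21,9] [21,9] [21,8] [20,8] [19,8] [18,8,4] [17,6,5] [5,5].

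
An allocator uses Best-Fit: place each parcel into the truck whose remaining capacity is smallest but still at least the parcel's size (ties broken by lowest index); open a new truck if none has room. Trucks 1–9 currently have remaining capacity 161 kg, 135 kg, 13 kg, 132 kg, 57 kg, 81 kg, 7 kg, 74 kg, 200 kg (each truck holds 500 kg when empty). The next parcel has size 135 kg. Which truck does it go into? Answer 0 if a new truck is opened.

2

Trucks with room: truck 1 (161 kg), truck 2 (135 kg), truck 9 (200 kg).
Tightest fit is truck 2 with 135 kg free.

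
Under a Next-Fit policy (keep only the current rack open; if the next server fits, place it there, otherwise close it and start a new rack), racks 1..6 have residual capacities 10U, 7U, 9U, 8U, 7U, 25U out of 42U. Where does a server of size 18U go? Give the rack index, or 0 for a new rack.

Next-Fit only looks at rack 6, which has 25U free.
18U fits there.

6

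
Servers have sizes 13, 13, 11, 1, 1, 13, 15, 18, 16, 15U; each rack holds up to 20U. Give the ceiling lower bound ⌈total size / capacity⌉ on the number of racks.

Total size = 13 + 13 + 11 + 1 + 1 + 13 + 15 + 18 + 16 + 15 = 116U.
⌈116 / 20⌉ = 6.

6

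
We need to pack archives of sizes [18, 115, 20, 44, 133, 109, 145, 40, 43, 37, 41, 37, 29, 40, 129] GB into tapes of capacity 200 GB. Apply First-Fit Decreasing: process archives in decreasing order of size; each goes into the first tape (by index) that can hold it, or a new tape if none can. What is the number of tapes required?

6 tapes

Sorted descending: 145, 133, 129, 115, 109, 44, 43, 41, 40, 40, 37, 37, 29, 20, 18.
Put 145 GB in tape 1; 55 GB remain.
Put 133 GB in tape 2; 67 GB remain.
Put 129 GB in tape 3; 71 GB remain.
Put 115 GB in tape 4; 85 GB remain.
Put 109 GB in tape 5; 91 GB remain.
Put 44 GB in tape 1; 11 GB remain.
Put 43 GB in tape 2; 24 GB remain.
Put 41 GB in tape 3; 30 GB remain.
Put 40 GB in tape 4; 45 GB remain.
Put 40 GB in tape 4; 5 GB remain.
Put 37 GB in tape 5; 54 GB remain.
Put 37 GB in tape 5; 17 GB remain.
Put 29 GB in tape 3; 1 GB remain.
Put 20 GB in tape 2; 4 GB remain.
Put 18 GB in tape 6; 182 GB remain.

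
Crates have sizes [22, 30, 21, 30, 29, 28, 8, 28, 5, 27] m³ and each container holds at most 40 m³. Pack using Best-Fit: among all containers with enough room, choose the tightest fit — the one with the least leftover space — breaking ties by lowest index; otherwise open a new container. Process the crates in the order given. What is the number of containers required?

8 containers

22 m³ → container 1 (remaining 18 m³)
30 m³ → container 2 (remaining 10 m³)
21 m³ → container 3 (remaining 19 m³)
30 m³ → container 4 (remaining 10 m³)
29 m³ → container 5 (remaining 11 m³)
28 m³ → container 6 (remaining 12 m³)
8 m³ → container 2 (remaining 2 m³)
28 m³ → container 7 (remaining 12 m³)
5 m³ → container 4 (remaining 5 m³)
27 m³ → container 8 (remaining 13 m³)
Final containers: [22] [30,8] [21] [30,5] [29] [28] [28] [27].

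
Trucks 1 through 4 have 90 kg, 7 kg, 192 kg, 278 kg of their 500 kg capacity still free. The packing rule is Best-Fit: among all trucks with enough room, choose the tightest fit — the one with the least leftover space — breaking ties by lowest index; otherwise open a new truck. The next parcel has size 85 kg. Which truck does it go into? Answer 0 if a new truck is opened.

1

Trucks with room: truck 1 (90 kg), truck 3 (192 kg), truck 4 (278 kg).
Tightest fit is truck 1 with 90 kg free.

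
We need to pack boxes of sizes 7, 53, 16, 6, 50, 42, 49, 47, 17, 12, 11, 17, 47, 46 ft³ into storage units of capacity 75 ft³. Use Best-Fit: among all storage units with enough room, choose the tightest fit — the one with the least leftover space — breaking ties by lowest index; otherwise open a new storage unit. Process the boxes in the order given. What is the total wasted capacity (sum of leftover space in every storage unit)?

storage unit 1: place 7 ft³, 68 ft³ left
storage unit 1: place 53 ft³, 15 ft³ left
storage unit 2: place 16 ft³, 59 ft³ left
storage unit 1: place 6 ft³, 9 ft³ left
storage unit 2: place 50 ft³, 9 ft³ left
storage unit 3: place 42 ft³, 33 ft³ left
storage unit 4: place 49 ft³, 26 ft³ left
storage unit 5: place 47 ft³, 28 ft³ left
storage unit 4: place 17 ft³, 9 ft³ left
storage unit 5: place 12 ft³, 16 ft³ left
storage unit 5: place 11 ft³, 5 ft³ left
storage unit 3: place 17 ft³, 16 ft³ left
storage unit 6: place 47 ft³, 28 ft³ left
storage unit 7: place 46 ft³, 29 ft³ left
7 storage units × 75 ft³ = 525 ft³; used 420 ft³; unused 105 ft³.

105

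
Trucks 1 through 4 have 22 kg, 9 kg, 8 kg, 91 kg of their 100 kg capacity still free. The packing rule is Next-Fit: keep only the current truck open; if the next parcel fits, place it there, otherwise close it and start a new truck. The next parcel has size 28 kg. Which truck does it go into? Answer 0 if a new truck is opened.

4

Next-Fit only looks at truck 4, which has 91 kg free.
28 kg fits there.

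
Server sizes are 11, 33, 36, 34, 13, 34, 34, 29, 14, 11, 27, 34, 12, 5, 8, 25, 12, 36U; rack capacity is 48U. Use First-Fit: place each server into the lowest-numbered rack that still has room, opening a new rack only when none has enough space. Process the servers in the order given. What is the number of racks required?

Put 11U in rack 1; 37U remain.
Put 33U in rack 1; 4U remain.
Put 36U in rack 2; 12U remain.
Put 34U in rack 3; 14U remain.
Put 13U in rack 3; 1U remain.
Put 34U in rack 4; 14U remain.
Put 34U in rack 5; 14U remain.
Put 29U in rack 6; 19U remain.
Put 14U in rack 4; 0U remain.
Put 11U in rack 2; 1U remain.
Put 27U in rack 7; 21U remain.
Put 34U in rack 8; 14U remain.
Put 12U in rack 5; 2U remain.
Put 5U in rack 6; 14U remain.
Put 8U in rack 6; 6U remain.
Put 25U in rack 9; 23U remain.
Put 12U in rack 7; 9U remain.
Put 36U in rack 10; 12U remain.
Final racks: [11,33] [36,11] [34,13] [34,14] [34,12] [29,5,8] [27,12] [34] [25] [36].

10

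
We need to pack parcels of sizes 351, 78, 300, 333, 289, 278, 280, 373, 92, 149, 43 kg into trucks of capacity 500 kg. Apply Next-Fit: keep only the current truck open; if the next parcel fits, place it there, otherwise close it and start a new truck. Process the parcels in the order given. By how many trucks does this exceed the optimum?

1

Next-Fit: [351,78] [300] [333] [289] [278] [280] [373,92] [149,43] → 8 trucks.
7 parcels exceed 250 kg (half the capacity), and no two of those can share a truck, so at least 7 trucks are needed.
An optimal packing achieves that bound: [373,92] [351,149] [333,78,43] [300] [289] [280] [278] → 7 trucks.
Excess: 8 − 7 = 1.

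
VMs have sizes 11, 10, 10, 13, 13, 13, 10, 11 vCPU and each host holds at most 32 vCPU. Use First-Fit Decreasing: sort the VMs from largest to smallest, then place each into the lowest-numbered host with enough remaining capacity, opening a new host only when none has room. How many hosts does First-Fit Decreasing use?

Sorted descending: 13, 13, 13, 11, 11, 10, 10, 10.
13 vCPU → host 1 (remaining 19 vCPU)
13 vCPU → host 1 (remaining 6 vCPU)
13 vCPU → host 2 (remaining 19 vCPU)
11 vCPU → host 2 (remaining 8 vCPU)
11 vCPU → host 3 (remaining 21 vCPU)
10 vCPU → host 3 (remaining 11 vCPU)
10 vCPU → host 3 (remaining 1 vCPU)
10 vCPU → host 4 (remaining 22 vCPU)
Final hosts: [13,13] [13,11] [11,10,10] [10].

4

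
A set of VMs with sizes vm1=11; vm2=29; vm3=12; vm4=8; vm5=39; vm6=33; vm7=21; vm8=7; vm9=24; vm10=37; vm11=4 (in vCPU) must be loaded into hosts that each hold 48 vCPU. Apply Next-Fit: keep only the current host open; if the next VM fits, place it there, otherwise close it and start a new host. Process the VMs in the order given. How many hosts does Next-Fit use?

Put vm1 (11 vCPU) in host 1; 37 vCPU remain.
Put vm2 (29 vCPU) in host 1; 8 vCPU remain.
Put vm3 (12 vCPU) in host 2; 36 vCPU remain.
Put vm4 (8 vCPU) in host 2; 28 vCPU remain.
Put vm5 (39 vCPU) in host 3; 9 vCPU remain.
Put vm6 (33 vCPU) in host 4; 15 vCPU remain.
Put vm7 (21 vCPU) in host 5; 27 vCPU remain.
Put vm8 (7 vCPU) in host 5; 20 vCPU remain.
Put vm9 (24 vCPU) in host 6; 24 vCPU remain.
Put vm10 (37 vCPU) in host 7; 11 vCPU remain.
Put vm11 (4 vCPU) in host 7; 7 vCPU remain.

7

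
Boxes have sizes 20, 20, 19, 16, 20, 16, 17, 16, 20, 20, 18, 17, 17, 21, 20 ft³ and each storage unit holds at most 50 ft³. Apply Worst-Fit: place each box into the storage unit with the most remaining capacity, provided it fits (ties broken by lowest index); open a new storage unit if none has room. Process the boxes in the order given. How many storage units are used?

Put 20 ft³ in storage unit 1; 30 ft³ remain.
Put 20 ft³ in storage unit 1; 10 ft³ remain.
Put 19 ft³ in storage unit 2; 31 ft³ remain.
Put 16 ft³ in storage unit 2; 15 ft³ remain.
Put 20 ft³ in storage unit 3; 30 ft³ remain.
Put 16 ft³ in storage unit 3; 14 ft³ remain.
Put 17 ft³ in storage unit 4; 33 ft³ remain.
Put 16 ft³ in storage unit 4; 17 ft³ remain.
Put 20 ft³ in storage unit 5; 30 ft³ remain.
Put 20 ft³ in storage unit 5; 10 ft³ remain.
Put 18 ft³ in storage unit 6; 32 ft³ remain.
Put 17 ft³ in storage unit 6; 15 ft³ remain.
Put 17 ft³ in storage unit 4; 0 ft³ remain.
Put 21 ft³ in storage unit 7; 29 ft³ remain.
Put 20 ft³ in storage unit 7; 9 ft³ remain.
Final storage units: [20,20] [19,16] [20,16] [17,16,17] [20,20] [18,17] [21,20].

7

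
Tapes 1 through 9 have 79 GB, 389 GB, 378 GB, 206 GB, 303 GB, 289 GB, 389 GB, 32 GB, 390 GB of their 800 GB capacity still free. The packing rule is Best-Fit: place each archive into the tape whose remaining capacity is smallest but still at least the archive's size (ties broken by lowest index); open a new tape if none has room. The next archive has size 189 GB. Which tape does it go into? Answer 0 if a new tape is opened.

4

Tapes with room: tape 2 (389 GB), tape 3 (378 GB), tape 4 (206 GB), tape 5 (303 GB), tape 6 (289 GB), tape 7 (389 GB), tape 9 (390 GB).
Tightest fit is tape 4 with 206 GB free.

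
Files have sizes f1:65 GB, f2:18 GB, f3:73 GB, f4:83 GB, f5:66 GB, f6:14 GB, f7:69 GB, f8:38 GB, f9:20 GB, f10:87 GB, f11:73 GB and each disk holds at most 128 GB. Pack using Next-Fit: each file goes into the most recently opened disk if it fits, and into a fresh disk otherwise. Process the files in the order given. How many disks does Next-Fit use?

disk 1: place f1 (65 GB), 63 GB left
disk 1: place f2 (18 GB), 45 GB left
disk 2: place f3 (73 GB), 55 GB left
disk 3: place f4 (83 GB), 45 GB left
disk 4: place f5 (66 GB), 62 GB left
disk 4: place f6 (14 GB), 48 GB left
disk 5: place f7 (69 GB), 59 GB left
disk 5: place f8 (38 GB), 21 GB left
disk 5: place f9 (20 GB), 1 GB left
disk 6: place f10 (87 GB), 41 GB left
disk 7: place f11 (73 GB), 55 GB left

7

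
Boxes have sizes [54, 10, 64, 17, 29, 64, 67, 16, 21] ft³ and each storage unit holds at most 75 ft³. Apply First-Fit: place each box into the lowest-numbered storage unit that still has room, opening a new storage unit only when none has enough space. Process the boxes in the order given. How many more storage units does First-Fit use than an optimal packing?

First-Fit: [54,10] [64] [17,29,16] [64] [67] [21] → 6 storage units.
Total size 342 ft³; any packing needs at least ⌈342/75⌉ = 5 storage units.
An optimal packing achieves that bound: [67] [64,10] [64] [54,21] [29,17,16] → 5 storage units.
Excess: 6 − 5 = 1.

1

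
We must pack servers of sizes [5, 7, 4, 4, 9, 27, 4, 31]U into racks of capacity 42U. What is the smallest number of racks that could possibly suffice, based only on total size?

3

Total size = 5 + 7 + 4 + 4 + 9 + 27 + 4 + 31 = 91U.
⌈91 / 42⌉ = 3.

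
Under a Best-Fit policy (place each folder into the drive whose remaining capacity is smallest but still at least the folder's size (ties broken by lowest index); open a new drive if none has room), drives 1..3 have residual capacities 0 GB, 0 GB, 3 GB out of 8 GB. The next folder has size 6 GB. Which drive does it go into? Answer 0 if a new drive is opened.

No drive has ≥ 6 GB free, so a new drive is opened.

0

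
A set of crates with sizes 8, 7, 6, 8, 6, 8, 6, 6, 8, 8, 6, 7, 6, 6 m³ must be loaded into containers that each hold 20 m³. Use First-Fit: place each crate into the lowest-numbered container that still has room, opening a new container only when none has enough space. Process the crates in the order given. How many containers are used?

Put 8 m³ in container 1; 12 m³ remain.
Put 7 m³ in container 1; 5 m³ remain.
Put 6 m³ in container 2; 14 m³ remain.
Put 8 m³ in container 2; 6 m³ remain.
Put 6 m³ in container 2; 0 m³ remain.
Put 8 m³ in container 3; 12 m³ remain.
Put 6 m³ in container 3; 6 m³ remain.
Put 6 m³ in container 3; 0 m³ remain.
Put 8 m³ in container 4; 12 m³ remain.
Put 8 m³ in container 4; 4 m³ remain.
Put 6 m³ in container 5; 14 m³ remain.
Put 7 m³ in container 5; 7 m³ remain.
Put 6 m³ in container 5; 1 m³ remain.
Put 6 m³ in container 6; 14 m³ remain.
Final containers: [8,7] [6,8,6] [8,6,6] [8,8] [6,7,6] [6].

6 containers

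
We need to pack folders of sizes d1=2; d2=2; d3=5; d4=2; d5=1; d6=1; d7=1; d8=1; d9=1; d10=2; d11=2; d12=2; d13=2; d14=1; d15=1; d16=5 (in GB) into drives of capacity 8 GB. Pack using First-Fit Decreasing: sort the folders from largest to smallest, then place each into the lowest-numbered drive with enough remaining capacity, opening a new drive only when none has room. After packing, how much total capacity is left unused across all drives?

1

Sorted descending: 5, 5, 2, 2, 2, 2, 2, 2, 2, 1, 1, 1, 1, 1, 1, 1.
5 GB → drive 1 (remaining 3 GB)
5 GB → drive 2 (remaining 3 GB)
2 GB → drive 1 (remaining 1 GB)
2 GB → drive 2 (remaining 1 GB)
2 GB → drive 3 (remaining 6 GB)
2 GB → drive 3 (remaining 4 GB)
2 GB → drive 3 (remaining 2 GB)
2 GB → drive 3 (remaining 0 GB)
2 GB → drive 4 (remaining 6 GB)
1 GB → drive 1 (remaining 0 GB)
1 GB → drive 2 (remaining 0 GB)
1 GB → drive 4 (remaining 5 GB)
1 GB → drive 4 (remaining 4 GB)
1 GB → drive 4 (remaining 3 GB)
1 GB → drive 4 (remaining 2 GB)
1 GB → drive 4 (remaining 1 GB)
4 drives × 8 GB = 32 GB; used 31 GB; unused 1 GB.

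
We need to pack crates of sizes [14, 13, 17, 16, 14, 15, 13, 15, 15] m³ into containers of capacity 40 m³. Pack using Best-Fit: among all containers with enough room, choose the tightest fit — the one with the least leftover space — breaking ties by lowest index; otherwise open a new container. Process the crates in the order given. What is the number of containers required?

14 m³ → container 1 (remaining 26 m³)
13 m³ → container 1 (remaining 13 m³)
17 m³ → container 2 (remaining 23 m³)
16 m³ → container 2 (remaining 7 m³)
14 m³ → container 3 (remaining 26 m³)
15 m³ → container 3 (remaining 11 m³)
13 m³ → container 1 (remaining 0 m³)
15 m³ → container 4 (remaining 25 m³)
15 m³ → container 4 (remaining 10 m³)
Final containers: [14,13,13] [17,16] [14,15] [15,15].

4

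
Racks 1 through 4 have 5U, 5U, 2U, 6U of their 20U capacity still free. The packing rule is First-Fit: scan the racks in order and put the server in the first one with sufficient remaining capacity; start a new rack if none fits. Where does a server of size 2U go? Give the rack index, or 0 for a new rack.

Racks with room: rack 1 (5U), rack 2 (5U), rack 3 (2U), rack 4 (6U).
The first with room is rack 1.

1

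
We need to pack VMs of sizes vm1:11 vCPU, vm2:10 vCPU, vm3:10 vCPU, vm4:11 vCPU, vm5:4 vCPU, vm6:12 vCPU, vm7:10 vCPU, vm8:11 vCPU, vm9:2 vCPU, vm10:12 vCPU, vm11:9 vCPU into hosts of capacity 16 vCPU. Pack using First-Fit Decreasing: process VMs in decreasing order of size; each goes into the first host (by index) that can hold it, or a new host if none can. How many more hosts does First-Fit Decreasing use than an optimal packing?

0

First-Fit Decreasing: [12,4] [12,2] [11] [11] [11] [10] [10] [10] [9] → 9 hosts.
9 VMs exceed 8 vCPU (half the capacity), and no two of those can share a host, so at least 9 hosts are needed.
So 9 is already optimal.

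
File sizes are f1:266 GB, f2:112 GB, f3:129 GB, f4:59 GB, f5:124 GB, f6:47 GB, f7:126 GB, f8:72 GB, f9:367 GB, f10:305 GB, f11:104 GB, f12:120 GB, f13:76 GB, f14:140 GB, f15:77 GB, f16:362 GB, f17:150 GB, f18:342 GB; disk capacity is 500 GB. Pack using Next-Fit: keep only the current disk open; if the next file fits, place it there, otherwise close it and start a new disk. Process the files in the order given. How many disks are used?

disk 1: place f1 (266 GB), 234 GB left
disk 1: place f2 (112 GB), 122 GB left
disk 2: place f3 (129 GB), 371 GB left
disk 2: place f4 (59 GB), 312 GB left
disk 2: place f5 (124 GB), 188 GB left
disk 2: place f6 (47 GB), 141 GB left
disk 2: place f7 (126 GB), 15 GB left
disk 3: place f8 (72 GB), 428 GB left
disk 3: place f9 (367 GB), 61 GB left
disk 4: place f10 (305 GB), 195 GB left
disk 4: place f11 (104 GB), 91 GB left
disk 5: place f12 (120 GB), 380 GB left
disk 5: place f13 (76 GB), 304 GB left
disk 5: place f14 (140 GB), 164 GB left
disk 5: place f15 (77 GB), 87 GB left
disk 6: place f16 (362 GB), 138 GB left
disk 7: place f17 (150 GB), 350 GB left
disk 7: place f18 (342 GB), 8 GB left

7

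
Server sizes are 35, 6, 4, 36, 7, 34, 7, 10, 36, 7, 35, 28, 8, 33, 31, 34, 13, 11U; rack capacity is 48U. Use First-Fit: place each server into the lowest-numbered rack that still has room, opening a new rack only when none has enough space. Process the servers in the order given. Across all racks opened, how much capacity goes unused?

57

rack 1: place 35U, 13U left
rack 1: place 6U, 7U left
rack 1: place 4U, 3U left
rack 2: place 36U, 12U left
rack 2: place 7U, 5U left
rack 3: place 34U, 14U left
rack 3: place 7U, 7U left
rack 4: place 10U, 38U left
rack 4: place 36U, 2U left
rack 3: place 7U, 0U left
rack 5: place 35U, 13U left
rack 6: place 28U, 20U left
rack 5: place 8U, 5U left
rack 7: place 33U, 15U left
rack 8: place 31U, 17U left
rack 9: place 34U, 14U left
rack 6: place 13U, 7U left
rack 7: place 11U, 4U left
9 racks × 48U = 432U; used 375U; unused 57U.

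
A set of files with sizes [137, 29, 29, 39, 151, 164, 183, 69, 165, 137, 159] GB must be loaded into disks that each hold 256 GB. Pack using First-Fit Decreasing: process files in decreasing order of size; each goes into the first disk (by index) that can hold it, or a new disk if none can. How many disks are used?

Sorted descending: 183, 165, 164, 159, 151, 137, 137, 69, 39, 29, 29.
disk 1: place 183 GB, 73 GB left
disk 2: place 165 GB, 91 GB left
disk 3: place 164 GB, 92 GB left
disk 4: place 159 GB, 97 GB left
disk 5: place 151 GB, 105 GB left
disk 6: place 137 GB, 119 GB left
disk 7: place 137 GB, 119 GB left
disk 1: place 69 GB, 4 GB left
disk 2: place 39 GB, 52 GB left
disk 2: place 29 GB, 23 GB left
disk 3: place 29 GB, 63 GB left
Final disks: [183,69] [165,39,29] [164,29] [159] [151] [137] [137].

7 disks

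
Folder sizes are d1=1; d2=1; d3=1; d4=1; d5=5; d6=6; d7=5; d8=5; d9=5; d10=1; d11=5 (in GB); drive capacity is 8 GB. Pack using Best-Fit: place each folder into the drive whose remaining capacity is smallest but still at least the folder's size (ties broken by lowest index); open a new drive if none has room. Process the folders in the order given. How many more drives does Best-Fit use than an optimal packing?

1

Best-Fit: [1,1,1,1] [5] [6,1] [5] [5] [5] [5] → 7 drives.
6 folders exceed 4 GB (half the capacity), and no two of those can share a drive, so at least 6 drives are needed.
An optimal packing achieves that bound: [6,1,1] [5,1,1,1] [5] [5] [5] [5] → 6 drives.
Excess: 7 − 6 = 1.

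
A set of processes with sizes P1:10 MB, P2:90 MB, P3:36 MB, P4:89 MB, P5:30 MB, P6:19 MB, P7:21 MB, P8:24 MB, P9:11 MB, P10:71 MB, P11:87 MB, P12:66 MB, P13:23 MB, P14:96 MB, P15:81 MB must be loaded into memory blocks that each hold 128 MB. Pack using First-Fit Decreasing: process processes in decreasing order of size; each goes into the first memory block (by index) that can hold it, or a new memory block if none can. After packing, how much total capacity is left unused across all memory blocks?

Sorted descending: 96, 90, 89, 87, 81, 71, 66, 36, 30, 24, 23, 21, 19, 11, 10.
memory block 1: place 96 MB, 32 MB left
memory block 2: place 90 MB, 38 MB left
memory block 3: place 89 MB, 39 MB left
memory block 4: place 87 MB, 41 MB left
memory block 5: place 81 MB, 47 MB left
memory block 6: place 71 MB, 57 MB left
memory block 7: place 66 MB, 62 MB left
memory block 2: place 36 MB, 2 MB left
memory block 1: place 30 MB, 2 MB left
memory block 3: place 24 MB, 15 MB left
memory block 4: place 23 MB, 18 MB left
memory block 5: place 21 MB, 26 MB left
memory block 5: place 19 MB, 7 MB left
memory block 3: place 11 MB, 4 MB left
memory block 4: place 10 MB, 8 MB left
7 memory blocks × 128 MB = 896 MB; used 754 MB; unused 142 MB.

142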